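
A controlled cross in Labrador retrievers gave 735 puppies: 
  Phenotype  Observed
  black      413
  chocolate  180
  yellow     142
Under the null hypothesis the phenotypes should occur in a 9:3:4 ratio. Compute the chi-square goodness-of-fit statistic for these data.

Expected counts for N = 735 under a 9:3:4 ratio (total parts = 16):
  black: 735 × 9/16 = 413.4375
  chocolate: 735 × 3/16 = 137.8125
  yellow: 735 × 4/16 = 183.75
χ² = Σ (O − E)² / E
  black: (413 − 413.4375)² / 413.4375 = 0.0005
  chocolate: (180 − 137.8125)² / 137.8125 = 12.9145
  yellow: (142 − 183.75)² / 183.75 = 9.4861
χ² = 0.0005 + 12.9145 + 9.4861 = 22.4011 ≈ 22.401

22.401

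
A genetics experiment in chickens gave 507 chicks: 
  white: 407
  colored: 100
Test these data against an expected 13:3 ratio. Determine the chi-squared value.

Total ratio parts = 16. Expected numbers out of 507:
  white: 507 × 13/16 = 411.9375
  colored: 507 × 3/16 = 95.0625
χ² = Σ (O − E)² / E
  white: (407 − 411.9375)² / 411.9375 = 0.0592
  colored: (100 − 95.0625)² / 95.0625 = 0.2565
χ² = 0.0592 + 0.2565 = 0.3157 ≈ 0.316

0.316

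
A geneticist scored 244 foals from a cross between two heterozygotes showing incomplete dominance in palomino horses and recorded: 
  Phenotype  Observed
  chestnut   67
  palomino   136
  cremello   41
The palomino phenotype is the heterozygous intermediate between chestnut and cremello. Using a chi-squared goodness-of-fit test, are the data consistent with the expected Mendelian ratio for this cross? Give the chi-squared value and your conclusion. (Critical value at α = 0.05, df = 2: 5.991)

8.754; not consistent

With incomplete dominance, a heterozygote × heterozygote cross gives a 1:2:1 phenotypic ratio.
Total ratio parts = 4. Expected numbers out of 244:
  chestnut: 244 × 1/4 = 61
  palomino: 244 × 2/4 = 122
  cremello: 244 × 1/4 = 61
χ² = Σ (O − E)² / E
  chestnut: (67 − 61)² / 61 = 0.5902
  palomino: (136 − 122)² / 122 = 1.6066
  cremello: (41 − 61)² / 61 = 6.5574
χ² = 0.5902 + 1.6066 + 6.5574 = 8.7542 ≈ 8.754
Degrees of freedom = 3 − 1 = 2; critical value at α = 0.05 is 5.991.
Since 8.754 > 5.991, we reject the null hypothesis — the data do not fit the 1:2:1 ratio.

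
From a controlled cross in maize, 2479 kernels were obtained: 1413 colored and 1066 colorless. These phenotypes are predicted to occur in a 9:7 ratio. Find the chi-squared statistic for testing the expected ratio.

Total ratio parts = 16. Expected numbers out of 2479:
  colored: 2479 × 9/16 = 1394.4375
  colorless: 2479 × 7/16 = 1084.5625
χ² = Σ (O − E)² / E
  colored: (1413 − 1394.4375)² / 1394.4375 = 0.2471
  colorless: (1066 − 1084.5625)² / 1084.5625 = 0.3177
χ² = 0.2471 + 0.3177 = 0.5648 ≈ 0.565

0.565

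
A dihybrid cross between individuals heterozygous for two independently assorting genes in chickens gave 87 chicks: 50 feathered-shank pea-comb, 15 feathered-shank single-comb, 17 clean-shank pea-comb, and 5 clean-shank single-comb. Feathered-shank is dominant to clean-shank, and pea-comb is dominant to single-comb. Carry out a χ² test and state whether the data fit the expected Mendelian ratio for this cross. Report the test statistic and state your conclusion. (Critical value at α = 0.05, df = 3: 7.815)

0.193; consistent

A dihybrid F₂ with independent assortment and complete dominance at both loci gives a 9:3:3:1 phenotypic ratio.
Expected counts for N = 87 under a 9:3:3:1 ratio (total parts = 16):
  feathered-shank pea-comb: 87 × 9/16 = 48.9375
  feathered-shank single-comb: 87 × 3/16 = 16.3125
  clean-shank pea-comb: 87 × 3/16 = 16.3125
  clean-shank single-comb: 87 × 1/16 = 5.4375
χ² = Σ (O − E)² / E
  feathered-shank pea-comb: (50 − 48.9375)² / 48.9375 = 0.0231
  feathered-shank single-comb: (15 − 16.3125)² / 16.3125 = 0.1056
  clean-shank pea-comb: (17 − 16.3125)² / 16.3125 = 0.0290
  clean-shank single-comb: (5 − 5.4375)² / 5.4375 = 0.0352
χ² = 0.0231 + 0.1056 + 0.0290 + 0.0352 = 0.1929 ≈ 0.193
Degrees of freedom = 4 − 1 = 3; critical value at α = 0.05 is 7.815.
Since 0.193 < 7.815, we fail to reject the null hypothesis — the data are consistent with the 9:3:3:1 ratio.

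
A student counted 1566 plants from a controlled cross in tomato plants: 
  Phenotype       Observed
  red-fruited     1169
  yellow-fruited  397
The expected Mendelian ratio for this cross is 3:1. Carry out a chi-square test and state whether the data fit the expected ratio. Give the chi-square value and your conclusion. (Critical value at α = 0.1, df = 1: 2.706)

0.103; consistent

Total ratio parts = 4. Expected numbers out of 1566:
  red-fruited: 1566 × 3/4 = 1174.5
  yellow-fruited: 1566 × 1/4 = 391.5
χ² = Σ (O − E)² / E
  red-fruited: (1169 − 1174.5)² / 1174.5 = 0.0258
  yellow-fruited: (397 − 391.5)² / 391.5 = 0.0773
χ² = 0.0258 + 0.0773 = 0.1031 ≈ 0.103
Degrees of freedom = 2 − 1 = 1; critical value at α = 0.1 is 2.706.
Since 0.103 < 2.706, we fail to reject the null hypothesis — the data are consistent with the 3:1 ratio.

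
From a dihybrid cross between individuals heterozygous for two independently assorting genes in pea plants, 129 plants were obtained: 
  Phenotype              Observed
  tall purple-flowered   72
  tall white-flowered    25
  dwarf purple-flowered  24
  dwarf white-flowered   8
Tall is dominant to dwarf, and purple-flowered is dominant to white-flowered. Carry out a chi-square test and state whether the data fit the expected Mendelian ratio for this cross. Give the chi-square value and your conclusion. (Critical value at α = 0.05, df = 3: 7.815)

A dihybrid F₂ with independent assortment and complete dominance at both loci gives a 9:3:3:1 phenotypic ratio.
Under the 9:3:3:1 hypothesis (Σ ratio = 16, N = 129):
  tall purple-flowered: 129 × 9/16 = 72.5625
  tall white-flowered: 129 × 3/16 = 24.1875
  dwarf purple-flowered: 129 × 3/16 = 24.1875
  dwarf white-flowered: 129 × 1/16 = 8.0625
χ² = Σ (O − E)² / E
  tall purple-flowered: (72 − 72.5625)² / 72.5625 = 0.0044
  tall white-flowered: (25 − 24.1875)² / 24.1875 = 0.0273
  dwarf purple-flowered: (24 − 24.1875)² / 24.1875 = 0.0015
  dwarf white-flowered: (8 − 8.0625)² / 8.0625 = 0.0005
χ² = 0.0044 + 0.0273 + 0.0015 + 0.0005 = 0.0337 ≈ 0.034
Degrees of freedom = 4 − 1 = 3; critical value at α = 0.05 is 7.815.
Since 0.034 < 7.815, we fail to reject the null hypothesis — the data are consistent with the 9:3:3:1 ratio.

0.034; consistent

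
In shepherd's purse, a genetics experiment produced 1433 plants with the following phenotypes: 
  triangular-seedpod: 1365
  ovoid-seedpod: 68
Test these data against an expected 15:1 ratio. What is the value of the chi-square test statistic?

Expected counts for N = 1433 under a 15:1 ratio (total parts = 16):
  triangular-seedpod: 1433 × 15/16 = 1343.4375
  ovoid-seedpod: 1433 × 1/16 = 89.5625
χ² = Σ (O − E)² / E
  triangular-seedpod: (1365 − 1343.4375)² / 1343.4375 = 0.3461
  ovoid-seedpod: (68 − 89.5625)² / 89.5625 = 5.1913
χ² = 0.3461 + 5.1913 = 5.5374 ≈ 5.537

5.537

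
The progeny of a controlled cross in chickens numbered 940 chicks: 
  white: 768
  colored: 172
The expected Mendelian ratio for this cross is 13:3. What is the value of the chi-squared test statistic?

0.126

Under the 13:3 hypothesis (Σ ratio = 16, N = 940):
  white: 940 × 13/16 = 763.75
  colored: 940 × 3/16 = 176.25
χ² = Σ (O − E)² / E
  white: (768 − 763.75)² / 763.75 = 0.0236
  colored: (172 − 176.25)² / 176.25 = 0.1025
χ² = 0.0236 + 0.1025 = 0.1261 ≈ 0.126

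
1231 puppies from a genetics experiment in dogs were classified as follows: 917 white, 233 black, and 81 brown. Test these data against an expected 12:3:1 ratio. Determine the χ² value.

The 12:3:1 ratio has 16 parts, so with N = 1231 the expected counts are:
  white: 1231 × 12/16 = 923.25
  black: 1231 × 3/16 = 230.8125
  brown: 1231 × 1/16 = 76.9375
χ² = Σ (O − E)² / E
  white: (917 − 923.25)² / 923.25 = 0.0423
  black: (233 − 230.8125)² / 230.8125 = 0.0207
  brown: (81 − 76.9375)² / 76.9375 = 0.2145
χ² = 0.0423 + 0.0207 + 0.2145 = 0.2775 ≈ 0.278

0.278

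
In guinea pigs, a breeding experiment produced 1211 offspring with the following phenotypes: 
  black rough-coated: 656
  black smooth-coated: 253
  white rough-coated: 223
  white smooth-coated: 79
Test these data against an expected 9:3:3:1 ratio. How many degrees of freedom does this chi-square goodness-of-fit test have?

3

A goodness-of-fit test with 4 phenotype classes has df = 4 − 1 = 3.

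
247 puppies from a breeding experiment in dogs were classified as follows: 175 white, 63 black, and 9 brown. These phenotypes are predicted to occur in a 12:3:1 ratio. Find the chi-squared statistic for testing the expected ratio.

9.265

The 12:3:1 ratio has 16 parts, so with N = 247 the expected counts are:
  white: 247 × 12/16 = 185.25
  black: 247 × 3/16 = 46.3125
  brown: 247 × 1/16 = 15.4375
χ² = Σ (O − E)² / E
  white: (175 − 185.25)² / 185.25 = 0.5671
  black: (63 − 46.3125)² / 46.3125 = 6.0129
  brown: (9 − 15.4375)² / 15.4375 = 2.6845
χ² = 0.5671 + 6.0129 + 2.6845 = 9.2645 ≈ 9.265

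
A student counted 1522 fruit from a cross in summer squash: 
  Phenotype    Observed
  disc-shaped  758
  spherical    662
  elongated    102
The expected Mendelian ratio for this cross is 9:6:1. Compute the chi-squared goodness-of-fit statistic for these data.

26.332

Under the 9:6:1 hypothesis (Σ ratio = 16, N = 1522):
  disc-shaped: 1522 × 9/16 = 856.125
  spherical: 1522 × 6/16 = 570.75
  elongated: 1522 × 1/16 = 95.125
χ² = Σ (O − E)² / E
  disc-shaped: (758 − 856.125)² / 856.125 = 11.2466
  spherical: (662 − 570.75)² / 570.75 = 14.5888
  elongated: (102 − 95.125)² / 95.125 = 0.4969
χ² = 11.2466 + 14.5888 + 0.4969 = 26.3323 ≈ 26.332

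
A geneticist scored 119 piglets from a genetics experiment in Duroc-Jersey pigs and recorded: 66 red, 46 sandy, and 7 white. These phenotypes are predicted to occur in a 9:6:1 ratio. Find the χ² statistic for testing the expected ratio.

Under the 9:6:1 hypothesis (Σ ratio = 16, N = 119):
  red: 119 × 9/16 = 66.9375
  sandy: 119 × 6/16 = 44.625
  white: 119 × 1/16 = 7.4375
χ² = Σ (O − E)² / E
  red: (66 − 66.9375)² / 66.9375 = 0.0131
  sandy: (46 − 44.625)² / 44.625 = 0.0424
  white: (7 − 7.4375)² / 7.4375 = 0.0257
χ² = 0.0131 + 0.0424 + 0.0257 = 0.0812 ≈ 0.081

0.081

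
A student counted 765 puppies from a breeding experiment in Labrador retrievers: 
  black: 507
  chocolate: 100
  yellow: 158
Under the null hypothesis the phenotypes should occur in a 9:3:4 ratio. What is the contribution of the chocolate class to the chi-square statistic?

Expected counts for N = 765 under a 9:3:4 ratio (total parts = 16):
  black: 765 × 9/16 = 430.3125
  chocolate: 765 × 3/16 = 143.4375
  yellow: 765 × 4/16 = 191.25
Contribution of chocolate: (100 − 143.4375)² / 143.4375 = 13.1543

13.154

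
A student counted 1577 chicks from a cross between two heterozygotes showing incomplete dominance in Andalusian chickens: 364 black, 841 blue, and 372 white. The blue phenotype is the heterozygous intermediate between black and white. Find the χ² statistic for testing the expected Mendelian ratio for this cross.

7.072

With incomplete dominance, a heterozygote × heterozygote cross gives a 1:2:1 phenotypic ratio.
The 1:2:1 ratio has 4 parts, so with N = 1577 the expected counts are:
  black: 1577 × 1/4 = 394.25
  blue: 1577 × 2/4 = 788.5
  white: 1577 × 1/4 = 394.25
χ² = Σ (O − E)² / E
  black: (364 − 394.25)² / 394.25 = 2.3210
  blue: (841 − 788.5)² / 788.5 = 3.4956
  white: (372 − 394.25)² / 394.25 = 1.2557
χ² = 2.3210 + 3.4956 + 1.2557 = 7.0723 ≈ 7.072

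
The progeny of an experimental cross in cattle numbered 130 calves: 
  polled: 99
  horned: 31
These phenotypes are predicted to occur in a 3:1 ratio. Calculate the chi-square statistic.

0.092

Under the 3:1 hypothesis (Σ ratio = 4, N = 130):
  polled: 130 × 3/4 = 97.5
  horned: 130 × 1/4 = 32.5
χ² = Σ (O − E)² / E
  polled: (99 − 97.5)² / 97.5 = 0.0231
  horned: (31 − 32.5)² / 32.5 = 0.0692
χ² = 0.0231 + 0.0692 = 0.0923 ≈ 0.092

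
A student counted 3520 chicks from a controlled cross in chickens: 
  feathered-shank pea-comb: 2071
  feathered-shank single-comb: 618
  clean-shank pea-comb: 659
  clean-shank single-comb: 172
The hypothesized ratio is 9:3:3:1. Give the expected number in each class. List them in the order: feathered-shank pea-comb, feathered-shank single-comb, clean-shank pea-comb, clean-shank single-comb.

1980, 660, 660, 220

Under the 9:3:3:1 hypothesis (Σ ratio = 16, N = 3520):
  feathered-shank pea-comb: 3520 × 9/16 = 1980
  feathered-shank single-comb: 3520 × 3/16 = 660
  clean-shank pea-comb: 3520 × 3/16 = 660
  clean-shank single-comb: 3520 × 1/16 = 220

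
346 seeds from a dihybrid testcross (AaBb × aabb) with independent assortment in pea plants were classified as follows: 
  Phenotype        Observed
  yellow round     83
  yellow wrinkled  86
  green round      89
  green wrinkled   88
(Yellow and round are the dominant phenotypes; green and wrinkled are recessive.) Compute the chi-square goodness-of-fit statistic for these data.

A dihybrid testcross with independent assortment gives a 1:1:1:1 ratio.
Under the 1:1:1:1 hypothesis (Σ ratio = 4, N = 346):
  yellow round: 346 × 1/4 = 86.5
  yellow wrinkled: 346 × 1/4 = 86.5
  green round: 346 × 1/4 = 86.5
  green wrinkled: 346 × 1/4 = 86.5
χ² = Σ (O − E)² / E
  yellow round: (83 − 86.5)² / 86.5 = 0.1416
  yellow wrinkled: (86 − 86.5)² / 86.5 = 0.0029
  green round: (89 − 86.5)² / 86.5 = 0.0723
  green wrinkled: (88 − 86.5)² / 86.5 = 0.0260
χ² = 0.1416 + 0.0029 + 0.0723 + 0.0260 = 0.2428 ≈ 0.243

0.243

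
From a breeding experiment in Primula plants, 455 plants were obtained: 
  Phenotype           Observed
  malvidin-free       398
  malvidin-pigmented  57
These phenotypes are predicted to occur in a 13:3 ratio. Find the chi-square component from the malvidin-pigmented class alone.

Total ratio parts = 16. Expected numbers out of 455:
  malvidin-free: 455 × 13/16 = 369.6875
  malvidin-pigmented: 455 × 3/16 = 85.3125
Contribution of malvidin-pigmented: (57 − 85.3125)² / 85.3125 = 9.3960

9.396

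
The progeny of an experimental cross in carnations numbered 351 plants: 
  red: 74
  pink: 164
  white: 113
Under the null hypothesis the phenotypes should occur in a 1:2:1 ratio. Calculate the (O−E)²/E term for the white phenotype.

Under the 1:2:1 hypothesis (Σ ratio = 4, N = 351):
  red: 351 × 1/4 = 87.75
  pink: 351 × 2/4 = 175.5
  white: 351 × 1/4 = 87.75
Contribution of white: (113 − 87.75)² / 87.75 = 7.2657

7.266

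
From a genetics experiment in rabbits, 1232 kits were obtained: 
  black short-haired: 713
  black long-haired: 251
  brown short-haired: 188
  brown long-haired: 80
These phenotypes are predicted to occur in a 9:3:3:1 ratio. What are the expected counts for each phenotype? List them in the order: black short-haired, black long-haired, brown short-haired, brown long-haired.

693, 231, 231, 77

Expected counts for N = 1232 under a 9:3:3:1 ratio (total parts = 16):
  black short-haired: 1232 × 9/16 = 693
  black long-haired: 1232 × 3/16 = 231
  brown short-haired: 1232 × 3/16 = 231
  brown long-haired: 1232 × 1/16 = 77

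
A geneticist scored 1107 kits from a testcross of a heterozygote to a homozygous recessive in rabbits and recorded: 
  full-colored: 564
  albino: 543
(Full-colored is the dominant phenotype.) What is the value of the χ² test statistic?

A testcross of a heterozygote (Aa × aa) gives a 1:1 phenotypic ratio.
The 1:1 ratio has 2 parts, so with N = 1107 the expected counts are:
  full-colored: 1107 × 1/2 = 553.5
  albino: 1107 × 1/2 = 553.5
χ² = Σ (O − E)² / E
  full-colored: (564 − 553.5)² / 553.5 = 0.1992
  albino: (543 − 553.5)² / 553.5 = 0.1992
χ² = 0.1992 + 0.1992 = 0.3984 ≈ 0.398

0.398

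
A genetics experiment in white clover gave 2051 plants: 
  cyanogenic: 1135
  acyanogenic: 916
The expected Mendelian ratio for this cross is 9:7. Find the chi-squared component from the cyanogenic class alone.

0.303

Total ratio parts = 16. Expected numbers out of 2051:
  cyanogenic: 2051 × 9/16 = 1153.6875
  acyanogenic: 2051 × 7/16 = 897.3125
Contribution of cyanogenic: (1135 − 1153.6875)² / 1153.6875 = 0.3027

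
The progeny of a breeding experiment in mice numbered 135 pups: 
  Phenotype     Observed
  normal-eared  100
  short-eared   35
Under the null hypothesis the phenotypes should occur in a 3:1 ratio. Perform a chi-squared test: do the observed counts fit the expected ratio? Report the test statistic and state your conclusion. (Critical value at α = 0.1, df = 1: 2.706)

0.062; consistent

Expected counts for N = 135 under a 3:1 ratio (total parts = 4):
  normal-eared: 135 × 3/4 = 101.25
  short-eared: 135 × 1/4 = 33.75
χ² = Σ (O − E)² / E
  normal-eared: (100 − 101.25)² / 101.25 = 0.0154
  short-eared: (35 − 33.75)² / 33.75 = 0.0463
χ² = 0.0154 + 0.0463 = 0.0617 ≈ 0.062
Degrees of freedom = 2 − 1 = 1; critical value at α = 0.1 is 2.706.
Since 0.062 < 2.706, we fail to reject the null hypothesis — the data are consistent with the 3:1 ratio.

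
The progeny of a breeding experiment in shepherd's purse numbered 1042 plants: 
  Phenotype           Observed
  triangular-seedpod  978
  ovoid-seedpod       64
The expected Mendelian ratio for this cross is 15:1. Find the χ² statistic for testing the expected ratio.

0.021

The 15:1 ratio has 16 parts, so with N = 1042 the expected counts are:
  triangular-seedpod: 1042 × 15/16 = 976.875
  ovoid-seedpod: 1042 × 1/16 = 65.125
χ² = Σ (O − E)² / E
  triangular-seedpod: (978 − 976.875)² / 976.875 = 0.0013
  ovoid-seedpod: (64 − 65.125)² / 65.125 = 0.0194
χ² = 0.0013 + 0.0194 = 0.0207 ≈ 0.021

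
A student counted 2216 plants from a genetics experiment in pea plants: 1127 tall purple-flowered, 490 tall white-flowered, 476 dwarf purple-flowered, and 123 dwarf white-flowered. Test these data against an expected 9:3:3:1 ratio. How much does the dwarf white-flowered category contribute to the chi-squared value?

The 9:3:3:1 ratio has 16 parts, so with N = 2216 the expected counts are:
  tall purple-flowered: 2216 × 9/16 = 1246.5
  tall white-flowered: 2216 × 3/16 = 415.5
  dwarf purple-flowered: 2216 × 3/16 = 415.5
  dwarf white-flowered: 2216 × 1/16 = 138.5
Contribution of dwarf white-flowered: (123 − 138.5)² / 138.5 = 1.7347

1.735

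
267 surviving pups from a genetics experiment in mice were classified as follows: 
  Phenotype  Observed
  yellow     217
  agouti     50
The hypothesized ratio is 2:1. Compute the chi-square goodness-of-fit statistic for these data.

Total ratio parts = 3. Expected numbers out of 267:
  yellow: 267 × 2/3 = 178
  agouti: 267 × 1/3 = 89
χ² = Σ (O − E)² / E
  yellow: (217 − 178)² / 178 = 8.5449
  agouti: (50 − 89)² / 89 = 17.0899
χ² = 8.5449 + 17.0899 = 25.6348 ≈ 25.635

25.635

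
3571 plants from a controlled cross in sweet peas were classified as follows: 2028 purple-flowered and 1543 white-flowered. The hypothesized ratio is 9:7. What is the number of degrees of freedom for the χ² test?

A goodness-of-fit test with 2 phenotype classes has df = 2 − 1 = 1.

1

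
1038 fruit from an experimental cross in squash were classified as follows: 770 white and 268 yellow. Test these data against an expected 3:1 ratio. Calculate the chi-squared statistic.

0.371

The 3:1 ratio has 4 parts, so with N = 1038 the expected counts are:
  white: 1038 × 3/4 = 778.5
  yellow: 1038 × 1/4 = 259.5
χ² = Σ (O − E)² / E
  white: (770 − 778.5)² / 778.5 = 0.0928
  yellow: (268 − 259.5)² / 259.5 = 0.2784
χ² = 0.0928 + 0.2784 = 0.3712 ≈ 0.371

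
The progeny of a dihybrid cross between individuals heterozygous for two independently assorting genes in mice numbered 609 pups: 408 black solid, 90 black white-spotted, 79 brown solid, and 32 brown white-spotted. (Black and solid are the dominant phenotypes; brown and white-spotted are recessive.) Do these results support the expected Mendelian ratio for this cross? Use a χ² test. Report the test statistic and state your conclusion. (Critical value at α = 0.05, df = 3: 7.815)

A dihybrid F₂ with independent assortment and complete dominance at both loci gives a 9:3:3:1 phenotypic ratio.
The 9:3:3:1 ratio has 16 parts, so with N = 609 the expected counts are:
  black solid: 609 × 9/16 = 342.5625
  black white-spotted: 609 × 3/16 = 114.1875
  brown solid: 609 × 3/16 = 114.1875
  brown white-spotted: 609 × 1/16 = 38.0625
χ² = Σ (O − E)² / E
  black solid: (408 − 342.5625)² / 342.5625 = 12.5001
  black white-spotted: (90 − 114.1875)² / 114.1875 = 5.1235
  brown solid: (79 − 114.1875)² / 114.1875 = 10.8432
  brown white-spotted: (32 − 38.0625)² / 38.0625 = 0.9656
χ² = 12.5001 + 5.1235 + 10.8432 + 0.9656 = 29.4324 ≈ 29.432
Degrees of freedom = 4 − 1 = 3; critical value at α = 0.05 is 7.815.
Since 29.432 > 7.815, we reject the null hypothesis — the data do not fit the 9:3:3:1 ratio.

29.432; not consistent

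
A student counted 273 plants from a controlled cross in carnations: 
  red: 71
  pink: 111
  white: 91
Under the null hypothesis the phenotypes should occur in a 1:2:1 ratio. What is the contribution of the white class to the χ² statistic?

The 1:2:1 ratio has 4 parts, so with N = 273 the expected counts are:
  red: 273 × 1/4 = 68.25
  pink: 273 × 2/4 = 136.5
  white: 273 × 1/4 = 68.25
Contribution of white: (91 − 68.25)² / 68.25 = 7.5833

7.583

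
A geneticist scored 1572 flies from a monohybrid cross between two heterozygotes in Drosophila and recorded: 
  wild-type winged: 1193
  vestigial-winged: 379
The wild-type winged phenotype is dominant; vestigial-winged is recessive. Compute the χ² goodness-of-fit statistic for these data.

For a monohybrid cross between heterozygotes with complete dominance, the expected phenotypic ratio is 3:1.
Expected counts for N = 1572 under a 3:1 ratio (total parts = 4):
  wild-type winged: 1572 × 3/4 = 1179
  vestigial-winged: 1572 × 1/4 = 393
χ² = Σ (O − E)² / E
  wild-type winged: (1193 − 1179)² / 1179 = 0.1662
  vestigial-winged: (379 − 393)² / 393 = 0.4987
χ² = 0.1662 + 0.4987 = 0.6649 ≈ 0.665

0.665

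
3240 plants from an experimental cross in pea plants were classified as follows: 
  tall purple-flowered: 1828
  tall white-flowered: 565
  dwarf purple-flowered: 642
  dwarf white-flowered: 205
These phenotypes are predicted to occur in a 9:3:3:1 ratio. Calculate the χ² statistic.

Expected counts for N = 3240 under a 9:3:3:1 ratio (total parts = 16):
  tall purple-flowered: 3240 × 9/16 = 1822.5
  tall white-flowered: 3240 × 3/16 = 607.5
  dwarf purple-flowered: 3240 × 3/16 = 607.5
  dwarf white-flowered: 3240 × 1/16 = 202.5
χ² = Σ (O − E)² / E
  tall purple-flowered: (1828 − 1822.5)² / 1822.5 = 0.0166
  tall white-flowered: (565 − 607.5)² / 607.5 = 2.9733
  dwarf purple-flowered: (642 − 607.5)² / 607.5 = 1.9593
  dwarf white-flowered: (205 − 202.5)² / 202.5 = 0.0309
χ² = 0.0166 + 2.9733 + 1.9593 + 0.0309 = 4.9801 ≈ 4.980

4.980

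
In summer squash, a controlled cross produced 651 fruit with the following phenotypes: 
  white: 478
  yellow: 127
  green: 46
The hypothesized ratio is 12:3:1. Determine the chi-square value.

1.109

Total ratio parts = 16. Expected numbers out of 651:
  white: 651 × 12/16 = 488.25
  yellow: 651 × 3/16 = 122.0625
  green: 651 × 1/16 = 40.6875
χ² = Σ (O − E)² / E
  white: (478 − 488.25)² / 488.25 = 0.2152
  yellow: (127 − 122.0625)² / 122.0625 = 0.1997
  green: (46 − 40.6875)² / 40.6875 = 0.6936
χ² = 0.2152 + 0.1997 + 0.6936 = 1.1085 ≈ 1.109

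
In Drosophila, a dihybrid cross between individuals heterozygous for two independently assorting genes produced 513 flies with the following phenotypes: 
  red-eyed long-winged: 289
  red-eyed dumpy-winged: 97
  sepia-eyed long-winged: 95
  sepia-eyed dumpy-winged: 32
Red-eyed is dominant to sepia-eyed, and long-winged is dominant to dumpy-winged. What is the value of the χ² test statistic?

A dihybrid F₂ with independent assortment and complete dominance at both loci gives a 9:3:3:1 phenotypic ratio.
Under the 9:3:3:1 hypothesis (Σ ratio = 16, N = 513):
  red-eyed long-winged: 513 × 9/16 = 288.5625
  red-eyed dumpy-winged: 513 × 3/16 = 96.1875
  sepia-eyed long-winged: 513 × 3/16 = 96.1875
  sepia-eyed dumpy-winged: 513 × 1/16 = 32.0625
χ² = Σ (O − E)² / E
  red-eyed long-winged: (289 − 288.5625)² / 288.5625 = 0.0007
  red-eyed dumpy-winged: (97 − 96.1875)² / 96.1875 = 0.0069
  sepia-eyed long-winged: (95 − 96.1875)² / 96.1875 = 0.0147
  sepia-eyed dumpy-winged: (32 − 32.0625)² / 32.0625 = 0.0001
χ² = 0.0007 + 0.0069 + 0.0147 + 0.0001 = 0.0224 ≈ 0.022

0.022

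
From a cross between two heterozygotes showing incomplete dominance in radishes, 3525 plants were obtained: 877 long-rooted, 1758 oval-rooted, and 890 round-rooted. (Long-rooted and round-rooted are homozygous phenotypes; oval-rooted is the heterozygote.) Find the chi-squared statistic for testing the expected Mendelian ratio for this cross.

With incomplete dominance, a heterozygote × heterozygote cross gives a 1:2:1 phenotypic ratio.
Under the 1:2:1 hypothesis (Σ ratio = 4, N = 3525):
  long-rooted: 3525 × 1/4 = 881.25
  oval-rooted: 3525 × 2/4 = 1762.5
  round-rooted: 3525 × 1/4 = 881.25
χ² = Σ (O − E)² / E
  long-rooted: (877 − 881.25)² / 881.25 = 0.0205
  oval-rooted: (1758 − 1762.5)² / 1762.5 = 0.0115
  round-rooted: (890 − 881.25)² / 881.25 = 0.0869
χ² = 0.0205 + 0.0115 + 0.0869 = 0.1189 ≈ 0.119

0.119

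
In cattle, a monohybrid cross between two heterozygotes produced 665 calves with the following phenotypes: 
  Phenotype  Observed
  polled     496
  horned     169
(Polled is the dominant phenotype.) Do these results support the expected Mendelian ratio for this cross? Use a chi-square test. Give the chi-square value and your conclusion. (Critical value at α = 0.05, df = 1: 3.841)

For a monohybrid cross between heterozygotes with complete dominance, the expected phenotypic ratio is 3:1.
Expected counts for N = 665 under a 3:1 ratio (total parts = 4):
  polled: 665 × 3/4 = 498.75
  horned: 665 × 1/4 = 166.25
χ² = Σ (O − E)² / E
  polled: (496 − 498.75)² / 498.75 = 0.0152
  horned: (169 − 166.25)² / 166.25 = 0.0455
χ² = 0.0152 + 0.0455 = 0.0607 ≈ 0.061
Degrees of freedom = 2 − 1 = 1; critical value at α = 0.05 is 3.841.
Since 0.061 < 3.841, we fail to reject the null hypothesis — the data are consistent with the 3:1 ratio.

0.061; consistent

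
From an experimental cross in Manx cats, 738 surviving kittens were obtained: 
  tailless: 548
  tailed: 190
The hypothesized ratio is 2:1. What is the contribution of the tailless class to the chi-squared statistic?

6.374

Expected counts for N = 738 under a 2:1 ratio (total parts = 3):
  tailless: 738 × 2/3 = 492
  tailed: 738 × 1/3 = 246
Contribution of tailless: (548 − 492)² / 492 = 6.3740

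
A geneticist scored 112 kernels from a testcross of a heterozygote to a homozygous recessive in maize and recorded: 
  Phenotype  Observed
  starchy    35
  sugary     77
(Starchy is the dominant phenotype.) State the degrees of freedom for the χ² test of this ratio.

A testcross of a heterozygote (Aa × aa) gives a 1:1 phenotypic ratio.
A goodness-of-fit test with 2 phenotype classes has df = 2 − 1 = 1.

1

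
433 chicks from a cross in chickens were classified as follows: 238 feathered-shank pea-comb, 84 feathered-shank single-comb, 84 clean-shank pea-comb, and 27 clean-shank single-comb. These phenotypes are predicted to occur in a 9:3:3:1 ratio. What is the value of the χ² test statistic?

Under the 9:3:3:1 hypothesis (Σ ratio = 16, N = 433):
  feathered-shank pea-comb: 433 × 9/16 = 243.5625
  feathered-shank single-comb: 433 × 3/16 = 81.1875
  clean-shank pea-comb: 433 × 3/16 = 81.1875
  clean-shank single-comb: 433 × 1/16 = 27.0625
χ² = Σ (O − E)² / E
  feathered-shank pea-comb: (238 − 243.5625)² / 243.5625 = 0.1270
  feathered-shank single-comb: (84 − 81.1875)² / 81.1875 = 0.0974
  clean-shank pea-comb: (84 − 81.1875)² / 81.1875 = 0.0974
  clean-shank single-comb: (27 − 27.0625)² / 27.0625 = 0.0001
χ² = 0.1270 + 0.0974 + 0.0974 + 0.0001 = 0.3219 ≈ 0.322

0.322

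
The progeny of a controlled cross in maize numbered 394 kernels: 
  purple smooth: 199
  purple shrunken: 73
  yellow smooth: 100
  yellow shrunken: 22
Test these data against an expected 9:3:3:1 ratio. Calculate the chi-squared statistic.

11.839

Expected counts for N = 394 under a 9:3:3:1 ratio (total parts = 16):
  purple smooth: 394 × 9/16 = 221.625
  purple shrunken: 394 × 3/16 = 73.875
  yellow smooth: 394 × 3/16 = 73.875
  yellow shrunken: 394 × 1/16 = 24.625
χ² = Σ (O − E)² / E
  purple smooth: (199 − 221.625)² / 221.625 = 2.3097
  purple shrunken: (73 − 73.875)² / 73.875 = 0.0104
  yellow smooth: (100 − 73.875)² / 73.875 = 9.2388
  yellow shrunken: (22 − 24.625)² / 24.625 = 0.2798
χ² = 2.3097 + 0.0104 + 9.2388 + 0.2798 = 11.8387 ≈ 11.839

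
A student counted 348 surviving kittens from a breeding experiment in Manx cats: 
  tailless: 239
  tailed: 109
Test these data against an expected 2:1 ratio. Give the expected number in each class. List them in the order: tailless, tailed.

232, 116

Total ratio parts = 3. Expected numbers out of 348:
  tailless: 348 × 2/3 = 232
  tailed: 348 × 1/3 = 116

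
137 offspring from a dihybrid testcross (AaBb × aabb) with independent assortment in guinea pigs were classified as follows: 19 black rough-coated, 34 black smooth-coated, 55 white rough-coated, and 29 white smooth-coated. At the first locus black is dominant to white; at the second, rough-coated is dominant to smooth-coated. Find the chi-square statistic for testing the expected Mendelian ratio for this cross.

A dihybrid testcross with independent assortment gives a 1:1:1:1 ratio.
Total ratio parts = 4. Expected numbers out of 137:
  black rough-coated: 137 × 1/4 = 34.25
  black smooth-coated: 137 × 1/4 = 34.25
  white rough-coated: 137 × 1/4 = 34.25
  white smooth-coated: 137 × 1/4 = 34.25
χ² = Σ (O − E)² / E
  black rough-coated: (19 − 34.25)² / 34.25 = 6.7901
  black smooth-coated: (34 − 34.25)² / 34.25 = 0.0018
  white rough-coated: (55 − 34.25)² / 34.25 = 12.5712
  white smooth-coated: (29 − 34.25)² / 34.25 = 0.8047
χ² = 6.7901 + 0.0018 + 12.5712 + 0.8047 = 20.1678 ≈ 20.168

20.168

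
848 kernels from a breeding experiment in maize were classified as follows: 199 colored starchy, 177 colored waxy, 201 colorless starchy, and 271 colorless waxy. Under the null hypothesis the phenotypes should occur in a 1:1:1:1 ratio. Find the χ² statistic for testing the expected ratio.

Expected counts for N = 848 under a 1:1:1:1 ratio (total parts = 4):
  colored starchy: 848 × 1/4 = 212
  colored waxy: 848 × 1/4 = 212
  colorless starchy: 848 × 1/4 = 212
  colorless waxy: 848 × 1/4 = 212
χ² = Σ (O − E)² / E
  colored starchy: (199 − 212)² / 212 = 0.7972
  colored waxy: (177 − 212)² / 212 = 5.7783
  colorless starchy: (201 − 212)² / 212 = 0.5708
  colorless waxy: (271 − 212)² / 212 = 16.4198
χ² = 0.7972 + 5.7783 + 0.5708 + 16.4198 = 23.5661 ≈ 23.566

23.566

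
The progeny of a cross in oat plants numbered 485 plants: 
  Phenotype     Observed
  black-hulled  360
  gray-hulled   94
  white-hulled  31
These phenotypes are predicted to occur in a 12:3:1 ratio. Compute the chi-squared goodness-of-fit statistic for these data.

Total ratio parts = 16. Expected numbers out of 485:
  black-hulled: 485 × 12/16 = 363.75
  gray-hulled: 485 × 3/16 = 90.9375
  white-hulled: 485 × 1/16 = 30.3125
χ² = Σ (O − E)² / E
  black-hulled: (360 − 363.75)² / 363.75 = 0.0387
  gray-hulled: (94 − 90.9375)² / 90.9375 = 0.1031
  white-hulled: (31 − 30.3125)² / 30.3125 = 0.0156
χ² = 0.0387 + 0.1031 + 0.0156 = 0.1574 ≈ 0.157

0.157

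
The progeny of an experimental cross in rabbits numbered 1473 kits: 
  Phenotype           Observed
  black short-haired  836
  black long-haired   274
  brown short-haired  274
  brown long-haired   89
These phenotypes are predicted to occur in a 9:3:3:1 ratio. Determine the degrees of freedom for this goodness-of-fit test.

A goodness-of-fit test with 4 phenotype classes has df = 4 − 1 = 3.

3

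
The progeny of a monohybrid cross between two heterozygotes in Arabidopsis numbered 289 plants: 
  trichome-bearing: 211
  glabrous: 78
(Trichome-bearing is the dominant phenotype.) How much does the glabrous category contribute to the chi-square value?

0.458

For a monohybrid cross between heterozygotes with complete dominance, the expected phenotypic ratio is 3:1.
Under the 3:1 hypothesis (Σ ratio = 4, N = 289):
  trichome-bearing: 289 × 3/4 = 216.75
  glabrous: 289 × 1/4 = 72.25
Contribution of glabrous: (78 − 72.25)² / 72.25 = 0.4576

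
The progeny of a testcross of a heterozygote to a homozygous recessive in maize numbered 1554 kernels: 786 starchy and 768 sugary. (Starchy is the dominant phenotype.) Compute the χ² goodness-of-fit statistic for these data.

0.208

A testcross of a heterozygote (Aa × aa) gives a 1:1 phenotypic ratio.
Total ratio parts = 2. Expected numbers out of 1554:
  starchy: 1554 × 1/2 = 777
  sugary: 1554 × 1/2 = 777
χ² = Σ (O − E)² / E
  starchy: (786 − 777)² / 777 = 0.1042
  sugary: (768 − 777)² / 777 = 0.1042
χ² = 0.1042 + 0.1042 = 0.2084 ≈ 0.208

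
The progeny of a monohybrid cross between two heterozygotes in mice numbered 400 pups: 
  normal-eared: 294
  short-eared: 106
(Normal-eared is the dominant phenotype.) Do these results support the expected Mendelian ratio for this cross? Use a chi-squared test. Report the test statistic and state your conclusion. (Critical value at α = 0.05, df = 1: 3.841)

0.480; consistent

For a monohybrid cross between heterozygotes with complete dominance, the expected phenotypic ratio is 3:1.
Total ratio parts = 4. Expected numbers out of 400:
  normal-eared: 400 × 3/4 = 300
  short-eared: 400 × 1/4 = 100
χ² = Σ (O − E)² / E
  normal-eared: (294 − 300)² / 300 = 0.1200
  short-eared: (106 − 100)² / 100 = 0.3600
χ² = 0.1200 + 0.3600 = 0.480
Degrees of freedom = 2 − 1 = 1; critical value at α = 0.05 is 3.841.
Since 0.480 < 3.841, we fail to reject the null hypothesis — the data are consistent with the 3:1 ratio.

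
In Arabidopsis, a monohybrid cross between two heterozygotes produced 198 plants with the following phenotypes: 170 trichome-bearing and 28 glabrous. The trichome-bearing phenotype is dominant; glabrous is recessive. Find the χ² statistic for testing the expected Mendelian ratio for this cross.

12.451

For a monohybrid cross between heterozygotes with complete dominance, the expected phenotypic ratio is 3:1.
The 3:1 ratio has 4 parts, so with N = 198 the expected counts are:
  trichome-bearing: 198 × 3/4 = 148.5
  glabrous: 198 × 1/4 = 49.5
χ² = Σ (O − E)² / E
  trichome-bearing: (170 − 148.5)² / 148.5 = 3.1128
  glabrous: (28 − 49.5)² / 49.5 = 9.3384
χ² = 3.1128 + 9.3384 = 12.4512 ≈ 12.451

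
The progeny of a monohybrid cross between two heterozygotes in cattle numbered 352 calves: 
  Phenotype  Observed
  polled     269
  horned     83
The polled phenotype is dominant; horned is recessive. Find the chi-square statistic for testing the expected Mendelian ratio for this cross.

For a monohybrid cross between heterozygotes with complete dominance, the expected phenotypic ratio is 3:1.
Total ratio parts = 4. Expected numbers out of 352:
  polled: 352 × 3/4 = 264
  horned: 352 × 1/4 = 88
χ² = Σ (O − E)² / E
  polled: (269 − 264)² / 264 = 0.0947
  horned: (83 − 88)² / 88 = 0.2841
χ² = 0.0947 + 0.2841 = 0.3788 ≈ 0.379

0.379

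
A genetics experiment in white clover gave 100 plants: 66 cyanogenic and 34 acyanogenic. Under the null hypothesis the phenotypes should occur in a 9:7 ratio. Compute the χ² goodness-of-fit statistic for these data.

3.863

Total ratio parts = 16. Expected numbers out of 100:
  cyanogenic: 100 × 9/16 = 56.25
  acyanogenic: 100 × 7/16 = 43.75
χ² = Σ (O − E)² / E
  cyanogenic: (66 − 56.25)² / 56.25 = 1.6900
  acyanogenic: (34 − 43.75)² / 43.75 = 2.1729
χ² = 1.6900 + 2.1729 = 3.8629 ≈ 3.863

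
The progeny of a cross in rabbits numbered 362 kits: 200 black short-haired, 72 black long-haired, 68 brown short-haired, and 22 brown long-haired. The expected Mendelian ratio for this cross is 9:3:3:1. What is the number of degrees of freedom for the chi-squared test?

A goodness-of-fit test with 4 phenotype classes has df = 4 − 1 = 3.

3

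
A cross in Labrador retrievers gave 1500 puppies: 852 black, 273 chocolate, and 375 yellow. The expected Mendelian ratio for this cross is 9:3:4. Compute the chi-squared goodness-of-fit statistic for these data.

Under the 9:3:4 hypothesis (Σ ratio = 16, N = 1500):
  black: 1500 × 9/16 = 843.75
  chocolate: 1500 × 3/16 = 281.25
  yellow: 1500 × 4/16 = 375
χ² = Σ (O − E)² / E
  black: (852 − 843.75)² / 843.75 = 0.0807
  chocolate: (273 − 281.25)² / 281.25 = 0.2420
  yellow: (375 − 375)² / 375 = 0.0000
χ² = 0.0807 + 0.2420 + 0.0000 = 0.3227 ≈ 0.323

0.323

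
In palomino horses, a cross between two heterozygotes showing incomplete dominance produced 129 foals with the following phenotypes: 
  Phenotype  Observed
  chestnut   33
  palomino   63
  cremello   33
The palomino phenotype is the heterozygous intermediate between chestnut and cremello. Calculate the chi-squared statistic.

0.070

With incomplete dominance, a heterozygote × heterozygote cross gives a 1:2:1 phenotypic ratio.
Under the 1:2:1 hypothesis (Σ ratio = 4, N = 129):
  chestnut: 129 × 1/4 = 32.25
  palomino: 129 × 2/4 = 64.5
  cremello: 129 × 1/4 = 32.25
χ² = Σ (O − E)² / E
  chestnut: (33 − 32.25)² / 32.25 = 0.0174
  palomino: (63 − 64.5)² / 64.5 = 0.0349
  cremello: (33 − 32.25)² / 32.25 = 0.0174
χ² = 0.0174 + 0.0349 + 0.0174 = 0.0697 ≈ 0.070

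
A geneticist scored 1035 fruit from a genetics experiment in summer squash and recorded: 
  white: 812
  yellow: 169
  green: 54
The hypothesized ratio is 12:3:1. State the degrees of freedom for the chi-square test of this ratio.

2

A goodness-of-fit test with 3 phenotype classes has df = 3 − 1 = 2.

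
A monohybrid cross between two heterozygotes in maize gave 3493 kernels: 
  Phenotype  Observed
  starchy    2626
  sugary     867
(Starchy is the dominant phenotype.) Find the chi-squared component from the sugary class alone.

For a monohybrid cross between heterozygotes with complete dominance, the expected phenotypic ratio is 3:1.
The 3:1 ratio has 4 parts, so with N = 3493 the expected counts are:
  starchy: 3493 × 3/4 = 2619.75
  sugary: 3493 × 1/4 = 873.25
Contribution of sugary: (867 − 873.25)² / 873.25 = 0.0447

0.045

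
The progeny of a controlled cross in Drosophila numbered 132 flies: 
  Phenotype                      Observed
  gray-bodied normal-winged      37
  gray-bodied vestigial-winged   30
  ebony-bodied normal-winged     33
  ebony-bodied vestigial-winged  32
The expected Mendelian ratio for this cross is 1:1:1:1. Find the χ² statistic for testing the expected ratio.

0.788

Expected counts for N = 132 under a 1:1:1:1 ratio (total parts = 4):
  gray-bodied normal-winged: 132 × 1/4 = 33
  gray-bodied vestigial-winged: 132 × 1/4 = 33
  ebony-bodied normal-winged: 132 × 1/4 = 33
  ebony-bodied vestigial-winged: 132 × 1/4 = 33
χ² = Σ (O − E)² / E
  gray-bodied normal-winged: (37 − 33)² / 33 = 0.4848
  gray-bodied vestigial-winged: (30 − 33)² / 33 = 0.2727
  ebony-bodied normal-winged: (33 − 33)² / 33 = 0.0000
  ebony-bodied vestigial-winged: (32 − 33)² / 33 = 0.0303
χ² = 0.4848 + 0.2727 + 0.0000 + 0.0303 = 0.7878 ≈ 0.788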